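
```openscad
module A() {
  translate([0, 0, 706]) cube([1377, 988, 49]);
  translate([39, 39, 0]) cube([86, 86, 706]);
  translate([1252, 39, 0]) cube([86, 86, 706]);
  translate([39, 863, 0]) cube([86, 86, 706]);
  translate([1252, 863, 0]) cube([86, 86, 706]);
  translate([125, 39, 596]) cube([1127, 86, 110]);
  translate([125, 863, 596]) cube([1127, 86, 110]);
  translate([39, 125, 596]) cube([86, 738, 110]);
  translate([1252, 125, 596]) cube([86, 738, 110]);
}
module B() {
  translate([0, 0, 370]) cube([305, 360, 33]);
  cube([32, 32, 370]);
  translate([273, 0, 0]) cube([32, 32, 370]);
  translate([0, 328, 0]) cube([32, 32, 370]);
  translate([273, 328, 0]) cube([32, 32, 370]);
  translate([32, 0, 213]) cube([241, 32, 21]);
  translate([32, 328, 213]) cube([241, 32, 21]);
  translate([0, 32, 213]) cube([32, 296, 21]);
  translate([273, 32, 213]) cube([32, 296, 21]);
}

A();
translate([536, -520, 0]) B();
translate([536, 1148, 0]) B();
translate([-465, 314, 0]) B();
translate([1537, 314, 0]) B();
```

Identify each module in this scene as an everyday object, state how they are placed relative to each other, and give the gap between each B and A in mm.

Each stool's nearest face is 160 mm from the table's bounding box.

A is a table. B is a stool. Four stools sit around the table at the −y, +y, −x, +x sides. The gap between each stool and the table is 160 mm.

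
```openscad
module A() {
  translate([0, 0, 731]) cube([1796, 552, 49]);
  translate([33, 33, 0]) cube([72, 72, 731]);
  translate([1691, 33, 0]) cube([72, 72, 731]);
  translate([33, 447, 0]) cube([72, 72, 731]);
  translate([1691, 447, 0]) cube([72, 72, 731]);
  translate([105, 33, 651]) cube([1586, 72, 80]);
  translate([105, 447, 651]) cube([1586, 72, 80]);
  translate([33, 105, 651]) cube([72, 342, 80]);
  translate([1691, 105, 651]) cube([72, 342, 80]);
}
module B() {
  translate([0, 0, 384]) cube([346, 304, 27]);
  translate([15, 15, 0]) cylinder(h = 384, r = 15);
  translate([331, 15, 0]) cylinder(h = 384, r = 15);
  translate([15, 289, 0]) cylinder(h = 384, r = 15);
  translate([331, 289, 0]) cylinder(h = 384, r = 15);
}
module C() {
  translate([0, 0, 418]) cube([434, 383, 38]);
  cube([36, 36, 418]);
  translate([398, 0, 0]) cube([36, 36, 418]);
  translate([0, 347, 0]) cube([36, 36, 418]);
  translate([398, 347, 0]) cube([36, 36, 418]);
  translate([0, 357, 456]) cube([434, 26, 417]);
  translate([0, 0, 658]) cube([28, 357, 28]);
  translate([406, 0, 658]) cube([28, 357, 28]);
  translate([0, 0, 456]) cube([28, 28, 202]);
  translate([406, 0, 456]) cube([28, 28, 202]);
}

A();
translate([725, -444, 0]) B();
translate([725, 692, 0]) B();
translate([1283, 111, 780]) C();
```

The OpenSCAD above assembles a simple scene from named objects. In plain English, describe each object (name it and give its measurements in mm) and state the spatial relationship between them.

A is a table: top 1796 mm (x) × 552 mm (y), 49 mm thick, upper face at z = 780 mm, on four 72×72 mm square legs, each inset 33 mm from the nearest pair of top edges, running from z = 0 to the bottom of the top. Four apron rails, 72 mm thick and 80 mm tall, run between adjacent legs with their top edges flush with the underside of the top and their outer faces flush with the legs' outer faces.

B is a simple wooden stool: a rectangular seat 346 mm (x) by 304 mm (y), 27 mm thick, top face at z = 411 mm, on four round legs, each 30 mm in diameter. The legs rest on z = 0, each leg's axis is inset half a diameter from the nearest pair of seat edges (so the leg's bounding box is flush with the corner).

C is a chair. The seat is a 434×383×38 mm slab with its top at z = 456 mm, on four 36×36 mm corner legs (flush with the seat edges, standing on z = 0). A flat backrest 26 mm thick, 417 mm tall, spans the full seat width and rises from the seat top along its +y edge, rear face flush with the rear of the seat. Two armrests of 28×28 mm section run along each side from the seat's front edge to the front of the backrest, top faces 230 mm above the seat top and outer faces flush with the seat's x-edges; a 28×28 mm post under the front of each armrest stands on the seat at the front corner.

Two stools sit around the table at the −y, +y sides. The chair is on top of the table.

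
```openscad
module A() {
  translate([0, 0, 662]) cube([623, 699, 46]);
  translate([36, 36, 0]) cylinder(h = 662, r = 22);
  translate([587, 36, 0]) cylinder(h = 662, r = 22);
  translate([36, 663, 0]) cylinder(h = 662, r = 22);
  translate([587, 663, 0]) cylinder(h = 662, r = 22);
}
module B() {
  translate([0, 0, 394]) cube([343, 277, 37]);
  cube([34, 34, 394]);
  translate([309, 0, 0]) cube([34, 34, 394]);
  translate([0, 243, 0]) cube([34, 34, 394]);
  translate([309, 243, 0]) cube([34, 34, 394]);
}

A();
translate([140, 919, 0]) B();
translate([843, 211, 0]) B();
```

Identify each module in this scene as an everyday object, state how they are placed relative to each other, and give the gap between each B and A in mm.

A is a table. B is a stool. Two stools sit around the table at the +y, +x sides. The gap between each stool and the table is 220 mm.

Each stool's nearest face is 220 mm from the table's bounding box.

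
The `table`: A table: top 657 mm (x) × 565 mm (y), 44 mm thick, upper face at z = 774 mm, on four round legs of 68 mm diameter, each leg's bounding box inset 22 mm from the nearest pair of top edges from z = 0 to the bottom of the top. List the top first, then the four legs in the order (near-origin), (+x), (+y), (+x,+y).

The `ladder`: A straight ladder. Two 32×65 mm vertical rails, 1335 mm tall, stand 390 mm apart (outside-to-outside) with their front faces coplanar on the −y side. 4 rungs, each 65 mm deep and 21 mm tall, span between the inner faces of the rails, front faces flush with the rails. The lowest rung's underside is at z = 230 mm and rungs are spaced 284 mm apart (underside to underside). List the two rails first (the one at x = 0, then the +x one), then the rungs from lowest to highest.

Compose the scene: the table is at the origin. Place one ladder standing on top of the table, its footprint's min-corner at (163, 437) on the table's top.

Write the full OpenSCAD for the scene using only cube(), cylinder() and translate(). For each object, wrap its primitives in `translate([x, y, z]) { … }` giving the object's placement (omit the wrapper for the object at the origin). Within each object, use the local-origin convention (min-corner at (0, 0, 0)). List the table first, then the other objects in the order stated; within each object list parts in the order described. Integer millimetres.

translate([0, 0, 730]) cube([657, 565, 44]);
translate([56, 56, 0]) cylinder(h = 730, r = 34);
translate([601, 56, 0]) cylinder(h = 730, r = 34);
translate([56, 509, 0]) cylinder(h = 730, r = 34);
translate([601, 509, 0]) cylinder(h = 730, r = 34);
translate([163, 437, 774]) {
  cube([32, 65, 1335]);
  translate([358, 0, 0]) cube([32, 65, 1335]);
  translate([32, 0, 230]) cube([326, 65, 21]);
  translate([32, 0, 514]) cube([326, 65, 21]);
  translate([32, 0, 798]) cube([326, 65, 21]);
  translate([32, 0, 1082]) cube([326, 65, 21]);
}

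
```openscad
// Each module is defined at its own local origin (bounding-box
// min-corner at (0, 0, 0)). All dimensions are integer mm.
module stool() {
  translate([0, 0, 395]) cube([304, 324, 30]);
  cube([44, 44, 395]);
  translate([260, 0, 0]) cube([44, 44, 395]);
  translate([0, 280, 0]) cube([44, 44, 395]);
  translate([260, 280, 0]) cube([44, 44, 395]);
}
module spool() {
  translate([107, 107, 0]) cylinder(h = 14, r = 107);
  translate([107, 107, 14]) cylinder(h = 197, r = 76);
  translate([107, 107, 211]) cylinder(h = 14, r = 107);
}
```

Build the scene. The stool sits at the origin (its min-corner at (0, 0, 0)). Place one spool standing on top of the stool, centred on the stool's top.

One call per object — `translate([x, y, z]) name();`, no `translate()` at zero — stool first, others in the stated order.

stool();
translate([45, 55, 425]) spool();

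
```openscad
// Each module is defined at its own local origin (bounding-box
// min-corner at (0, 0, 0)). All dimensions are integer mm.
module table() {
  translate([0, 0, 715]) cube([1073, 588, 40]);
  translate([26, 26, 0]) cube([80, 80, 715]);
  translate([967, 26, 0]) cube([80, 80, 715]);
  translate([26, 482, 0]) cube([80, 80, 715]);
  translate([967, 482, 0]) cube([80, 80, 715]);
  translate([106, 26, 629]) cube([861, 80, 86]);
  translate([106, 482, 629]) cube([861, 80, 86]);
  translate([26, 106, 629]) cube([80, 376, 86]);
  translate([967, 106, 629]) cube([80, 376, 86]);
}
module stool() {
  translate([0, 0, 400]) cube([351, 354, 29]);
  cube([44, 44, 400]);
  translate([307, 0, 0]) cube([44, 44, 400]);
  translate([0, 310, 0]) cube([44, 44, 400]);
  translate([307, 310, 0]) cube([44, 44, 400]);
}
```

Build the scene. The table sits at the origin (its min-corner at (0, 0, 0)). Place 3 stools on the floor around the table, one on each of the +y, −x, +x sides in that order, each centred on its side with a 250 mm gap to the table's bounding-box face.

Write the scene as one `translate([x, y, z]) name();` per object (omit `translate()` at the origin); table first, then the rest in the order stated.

table();
translate([361, 838, 0]) stool();
translate([-601, 117, 0]) stool();
translate([1323, 117, 0]) stool();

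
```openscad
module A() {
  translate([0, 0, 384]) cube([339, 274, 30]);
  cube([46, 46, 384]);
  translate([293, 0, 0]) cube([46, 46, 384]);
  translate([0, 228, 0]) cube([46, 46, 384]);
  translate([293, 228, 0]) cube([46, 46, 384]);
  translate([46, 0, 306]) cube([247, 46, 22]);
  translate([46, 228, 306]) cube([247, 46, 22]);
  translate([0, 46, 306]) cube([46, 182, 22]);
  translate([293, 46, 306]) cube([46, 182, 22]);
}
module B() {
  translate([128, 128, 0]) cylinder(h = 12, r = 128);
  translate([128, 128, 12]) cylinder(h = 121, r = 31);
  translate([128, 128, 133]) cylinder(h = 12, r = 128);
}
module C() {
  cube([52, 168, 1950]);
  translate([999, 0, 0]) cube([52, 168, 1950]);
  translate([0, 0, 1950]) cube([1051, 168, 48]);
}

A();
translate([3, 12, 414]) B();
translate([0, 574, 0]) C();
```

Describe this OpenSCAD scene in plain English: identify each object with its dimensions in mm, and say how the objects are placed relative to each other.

A is a four-legged stool. The seat is 339×274 mm, 30 mm thick, top at z = 414 mm. It stands on four square legs, each 46×46 mm in cross-section, from z = 0 to the seat underside, each flush with a corner of the seat. Four stretchers, 46 mm wide and 22 mm tall, connect adjacent legs with their undersides at z = 306 mm, each running between the inner faces of the legs it joins and aligned with the legs' outer faces on the other axis.

B is a spool: two coaxial disc flanges of radius 128 mm and thickness 12 mm, joined by a core cylinder of radius 31 mm and height 121 mm. The lower flange rests on z = 0 and the three cylinders share a vertical axis.

C is a door frame. The clear opening is 947 mm wide and 1950 mm high. Two 52 mm wide jambs, 168 mm deep, stand either side of the opening from the floor to the top of the opening. A 48 mm thick head sits across the top of both jambs, spanning the full outside width of the frame.

The spool is on top of the stool. The door frame is on the floor beside the stool on its +y side.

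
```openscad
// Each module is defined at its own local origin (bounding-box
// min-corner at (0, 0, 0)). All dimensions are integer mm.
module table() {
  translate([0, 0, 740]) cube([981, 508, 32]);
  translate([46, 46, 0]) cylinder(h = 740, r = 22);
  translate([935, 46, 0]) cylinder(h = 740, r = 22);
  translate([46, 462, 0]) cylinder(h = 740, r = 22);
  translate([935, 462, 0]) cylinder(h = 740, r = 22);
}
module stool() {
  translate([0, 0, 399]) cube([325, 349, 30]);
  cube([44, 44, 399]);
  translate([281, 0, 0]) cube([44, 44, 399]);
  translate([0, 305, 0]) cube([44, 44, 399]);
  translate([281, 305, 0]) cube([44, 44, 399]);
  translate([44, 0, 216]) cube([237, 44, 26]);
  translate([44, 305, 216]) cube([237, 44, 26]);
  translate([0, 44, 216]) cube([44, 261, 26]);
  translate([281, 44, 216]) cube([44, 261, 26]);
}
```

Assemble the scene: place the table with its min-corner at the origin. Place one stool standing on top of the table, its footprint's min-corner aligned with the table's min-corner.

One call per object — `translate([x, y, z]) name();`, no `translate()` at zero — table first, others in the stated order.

table();
translate([0, 0, 772]) stool();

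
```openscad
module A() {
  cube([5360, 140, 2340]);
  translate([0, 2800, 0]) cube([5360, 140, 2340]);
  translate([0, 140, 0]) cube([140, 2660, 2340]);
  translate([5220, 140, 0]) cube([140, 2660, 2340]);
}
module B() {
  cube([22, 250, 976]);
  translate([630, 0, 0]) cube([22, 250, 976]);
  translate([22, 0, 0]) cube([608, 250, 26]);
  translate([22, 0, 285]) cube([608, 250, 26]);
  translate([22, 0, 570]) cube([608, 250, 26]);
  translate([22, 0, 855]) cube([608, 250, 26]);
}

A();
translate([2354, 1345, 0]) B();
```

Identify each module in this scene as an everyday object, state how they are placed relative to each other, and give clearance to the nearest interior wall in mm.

Clearances: x = 2214, y = 1205; minimum 1205 mm.

A is a house frame. B is a bookshelf. The bookshelf sits inside the house frame, centred. The clearance to the nearest interior wall is 1205 mm.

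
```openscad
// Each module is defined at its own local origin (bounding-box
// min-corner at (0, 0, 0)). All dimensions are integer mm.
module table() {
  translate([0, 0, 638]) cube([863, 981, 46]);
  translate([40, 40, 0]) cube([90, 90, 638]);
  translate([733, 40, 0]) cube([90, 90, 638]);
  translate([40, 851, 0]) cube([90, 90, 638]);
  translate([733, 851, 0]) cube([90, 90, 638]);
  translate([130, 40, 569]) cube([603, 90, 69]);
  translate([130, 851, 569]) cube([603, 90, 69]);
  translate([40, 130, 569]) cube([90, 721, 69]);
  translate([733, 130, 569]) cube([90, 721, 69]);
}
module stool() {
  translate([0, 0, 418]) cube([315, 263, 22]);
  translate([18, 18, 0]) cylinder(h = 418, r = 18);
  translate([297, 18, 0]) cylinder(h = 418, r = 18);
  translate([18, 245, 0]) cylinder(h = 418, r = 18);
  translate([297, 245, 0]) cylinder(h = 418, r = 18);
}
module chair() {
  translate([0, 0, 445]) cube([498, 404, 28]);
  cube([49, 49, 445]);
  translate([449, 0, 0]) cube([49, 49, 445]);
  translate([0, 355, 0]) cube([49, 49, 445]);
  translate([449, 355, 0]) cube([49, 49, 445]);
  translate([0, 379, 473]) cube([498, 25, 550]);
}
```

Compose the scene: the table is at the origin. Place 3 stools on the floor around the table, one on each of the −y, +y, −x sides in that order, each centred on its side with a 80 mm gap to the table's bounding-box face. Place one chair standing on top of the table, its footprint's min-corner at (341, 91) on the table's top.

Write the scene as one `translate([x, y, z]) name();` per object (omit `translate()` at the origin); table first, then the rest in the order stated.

table();
translate([274, -343, 0]) stool();
translate([274, 1061, 0]) stool();
translate([-395, 359, 0]) stool();
translate([341, 91, 684]) chair();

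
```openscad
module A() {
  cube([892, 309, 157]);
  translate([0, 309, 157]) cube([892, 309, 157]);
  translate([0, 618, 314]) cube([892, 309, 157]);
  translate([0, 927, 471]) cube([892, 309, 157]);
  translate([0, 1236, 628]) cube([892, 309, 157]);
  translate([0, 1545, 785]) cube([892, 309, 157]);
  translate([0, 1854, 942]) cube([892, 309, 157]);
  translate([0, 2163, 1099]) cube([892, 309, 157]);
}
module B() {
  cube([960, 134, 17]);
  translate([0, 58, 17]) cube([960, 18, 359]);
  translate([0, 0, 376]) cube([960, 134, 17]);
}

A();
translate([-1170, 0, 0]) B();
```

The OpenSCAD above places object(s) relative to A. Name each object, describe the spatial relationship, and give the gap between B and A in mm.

A is a staircase. B is an I-beam. The I-beam is on the floor beside the staircase on its −x side. The gap between the I-beam and the staircase is 210 mm.

The I-beam's nearest face is 210 mm from the staircase's −x face.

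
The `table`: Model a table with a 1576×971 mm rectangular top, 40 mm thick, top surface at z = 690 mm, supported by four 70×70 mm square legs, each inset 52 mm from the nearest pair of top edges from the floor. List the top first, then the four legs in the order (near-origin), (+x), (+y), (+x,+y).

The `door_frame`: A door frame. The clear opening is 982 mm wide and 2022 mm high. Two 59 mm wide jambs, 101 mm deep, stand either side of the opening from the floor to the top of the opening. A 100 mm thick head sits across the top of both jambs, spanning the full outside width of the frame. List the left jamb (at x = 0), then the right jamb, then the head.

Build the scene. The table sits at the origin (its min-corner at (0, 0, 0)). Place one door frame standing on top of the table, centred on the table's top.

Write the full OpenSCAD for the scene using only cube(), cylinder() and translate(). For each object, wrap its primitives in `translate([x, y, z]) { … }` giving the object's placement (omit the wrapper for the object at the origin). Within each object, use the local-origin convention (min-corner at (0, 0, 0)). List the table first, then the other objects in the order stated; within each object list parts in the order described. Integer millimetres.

translate([0, 0, 650]) cube([1576, 971, 40]);
translate([52, 52, 0]) cube([70, 70, 650]);
translate([1454, 52, 0]) cube([70, 70, 650]);
translate([52, 849, 0]) cube([70, 70, 650]);
translate([1454, 849, 0]) cube([70, 70, 650]);
translate([238, 435, 690]) {
  cube([59, 101, 2022]);
  translate([1041, 0, 0]) cube([59, 101, 2022]);
  translate([0, 0, 2022]) cube([1100, 101, 100]);
}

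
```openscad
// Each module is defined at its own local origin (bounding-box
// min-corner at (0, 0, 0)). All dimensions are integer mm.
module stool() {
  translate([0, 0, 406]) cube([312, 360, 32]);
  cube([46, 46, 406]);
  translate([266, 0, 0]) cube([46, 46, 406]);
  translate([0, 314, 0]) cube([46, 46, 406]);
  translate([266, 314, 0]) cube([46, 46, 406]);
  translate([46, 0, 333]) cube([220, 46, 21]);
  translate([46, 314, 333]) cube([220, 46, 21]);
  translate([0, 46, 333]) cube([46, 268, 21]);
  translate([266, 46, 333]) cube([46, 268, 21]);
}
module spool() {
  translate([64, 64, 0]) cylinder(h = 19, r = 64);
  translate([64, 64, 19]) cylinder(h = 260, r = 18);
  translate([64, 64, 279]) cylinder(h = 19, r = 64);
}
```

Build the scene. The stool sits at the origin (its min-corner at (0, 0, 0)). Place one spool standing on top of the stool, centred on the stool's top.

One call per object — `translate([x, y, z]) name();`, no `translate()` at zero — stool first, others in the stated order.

stool();
translate([92, 116, 438]) spool();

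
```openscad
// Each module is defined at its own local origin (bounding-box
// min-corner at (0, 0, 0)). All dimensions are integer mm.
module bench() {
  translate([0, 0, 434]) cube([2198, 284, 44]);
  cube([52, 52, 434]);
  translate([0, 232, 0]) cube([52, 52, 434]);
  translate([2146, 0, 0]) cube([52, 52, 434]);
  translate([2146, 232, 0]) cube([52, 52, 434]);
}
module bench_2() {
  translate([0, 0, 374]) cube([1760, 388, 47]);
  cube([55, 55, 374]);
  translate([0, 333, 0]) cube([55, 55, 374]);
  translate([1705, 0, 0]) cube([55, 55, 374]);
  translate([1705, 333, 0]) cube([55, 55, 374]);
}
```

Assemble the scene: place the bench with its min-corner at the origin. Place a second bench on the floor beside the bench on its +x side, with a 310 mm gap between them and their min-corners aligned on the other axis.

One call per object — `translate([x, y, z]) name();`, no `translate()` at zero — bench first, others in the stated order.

bench();
translate([2508, 0, 0]) bench_2();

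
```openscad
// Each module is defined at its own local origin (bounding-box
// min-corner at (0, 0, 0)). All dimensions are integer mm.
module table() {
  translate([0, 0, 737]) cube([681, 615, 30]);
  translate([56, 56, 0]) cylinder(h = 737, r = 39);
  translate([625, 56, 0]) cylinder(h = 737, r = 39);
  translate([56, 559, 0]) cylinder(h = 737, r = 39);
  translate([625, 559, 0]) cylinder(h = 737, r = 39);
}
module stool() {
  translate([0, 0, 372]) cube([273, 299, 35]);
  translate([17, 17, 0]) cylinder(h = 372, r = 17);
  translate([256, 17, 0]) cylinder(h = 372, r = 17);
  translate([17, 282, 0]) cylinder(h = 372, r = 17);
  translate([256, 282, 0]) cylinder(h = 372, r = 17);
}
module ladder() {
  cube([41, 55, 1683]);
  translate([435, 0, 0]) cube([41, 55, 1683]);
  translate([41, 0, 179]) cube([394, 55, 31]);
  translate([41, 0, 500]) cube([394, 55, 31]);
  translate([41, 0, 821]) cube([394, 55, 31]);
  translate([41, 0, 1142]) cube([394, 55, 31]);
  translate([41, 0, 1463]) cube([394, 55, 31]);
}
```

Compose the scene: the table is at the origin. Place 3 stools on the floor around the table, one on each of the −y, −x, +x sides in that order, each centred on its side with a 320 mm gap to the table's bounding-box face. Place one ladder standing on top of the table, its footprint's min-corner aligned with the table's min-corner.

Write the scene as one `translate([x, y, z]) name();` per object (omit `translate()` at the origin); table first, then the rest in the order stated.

table();
translate([204, -619, 0]) stool();
translate([-593, 158, 0]) stool();
translate([1001, 158, 0]) stool();
translate([0, 0, 767]) ladder();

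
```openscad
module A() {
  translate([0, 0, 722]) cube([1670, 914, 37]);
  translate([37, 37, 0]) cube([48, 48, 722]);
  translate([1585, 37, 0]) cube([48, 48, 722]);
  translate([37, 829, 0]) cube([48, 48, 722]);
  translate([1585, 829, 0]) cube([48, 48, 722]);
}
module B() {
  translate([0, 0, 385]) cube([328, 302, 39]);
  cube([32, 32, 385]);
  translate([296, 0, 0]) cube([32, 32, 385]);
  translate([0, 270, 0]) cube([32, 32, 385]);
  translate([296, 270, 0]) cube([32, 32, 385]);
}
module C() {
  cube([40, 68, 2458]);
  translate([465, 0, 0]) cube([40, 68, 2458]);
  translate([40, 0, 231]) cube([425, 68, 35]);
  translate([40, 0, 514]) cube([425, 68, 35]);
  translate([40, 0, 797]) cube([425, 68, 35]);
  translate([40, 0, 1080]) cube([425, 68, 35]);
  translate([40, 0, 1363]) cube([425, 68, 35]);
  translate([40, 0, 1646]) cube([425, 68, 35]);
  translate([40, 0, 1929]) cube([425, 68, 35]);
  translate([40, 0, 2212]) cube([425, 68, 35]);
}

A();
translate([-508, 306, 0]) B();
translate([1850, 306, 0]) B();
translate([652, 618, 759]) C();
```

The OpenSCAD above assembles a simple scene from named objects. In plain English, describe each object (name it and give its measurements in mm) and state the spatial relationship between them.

A is a table with a 1670×914 mm rectangular top, 37 mm thick, top surface at z = 759 mm, supported by four 48×48 mm square legs, each inset 37 mm from the nearest pair of top edges, running from the floor.

B is a four-legged stool. The seat is 328×302 mm, 39 mm thick, top at z = 424 mm. It stands on four square legs, each 32×32 mm in cross-section, from z = 0 to the seat underside, each flush with a corner of the seat.

C is a wooden ladder with two side rails of 40×68 mm section and 2458 mm height, set 505 mm apart overall. Between them run 8 rectangular rungs (68 mm deep, 35 mm thick), front faces flush with the rails' −y face. The bottom of the first rung is 231 mm above the floor and each subsequent rung is 283 mm higher than the one below.

Two stools sit around the table at the −x, +x sides. The ladder is on top of the table.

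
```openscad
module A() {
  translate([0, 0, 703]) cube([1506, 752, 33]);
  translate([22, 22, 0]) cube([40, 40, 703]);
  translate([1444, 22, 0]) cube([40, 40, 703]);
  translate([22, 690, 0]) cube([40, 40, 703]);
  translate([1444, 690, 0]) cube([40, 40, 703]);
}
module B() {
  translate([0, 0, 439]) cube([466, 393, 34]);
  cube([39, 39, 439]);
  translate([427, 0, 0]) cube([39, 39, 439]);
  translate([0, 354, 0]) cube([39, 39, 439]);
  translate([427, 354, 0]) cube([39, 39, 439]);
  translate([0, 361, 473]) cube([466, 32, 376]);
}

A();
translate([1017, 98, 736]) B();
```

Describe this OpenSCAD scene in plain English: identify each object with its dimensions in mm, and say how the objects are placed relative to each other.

A is a rectangular dining table. The top is 1506×752×33 mm with its upper surface at z = 736 mm. It stands on four 40×40 mm square legs, each inset 22 mm from the nearest pair of top edges, running from the floor to the underside of the top.

B is a chair. The seat is a 466×393×34 mm slab with its top at z = 473 mm, on four 39×39 mm corner legs (flush with the seat edges, standing on z = 0). A flat backrest 32 mm thick, 376 mm tall, spans the full seat width and rises from the seat top along its +y edge, rear face flush with the rear of the seat.

The chair is on top of the table.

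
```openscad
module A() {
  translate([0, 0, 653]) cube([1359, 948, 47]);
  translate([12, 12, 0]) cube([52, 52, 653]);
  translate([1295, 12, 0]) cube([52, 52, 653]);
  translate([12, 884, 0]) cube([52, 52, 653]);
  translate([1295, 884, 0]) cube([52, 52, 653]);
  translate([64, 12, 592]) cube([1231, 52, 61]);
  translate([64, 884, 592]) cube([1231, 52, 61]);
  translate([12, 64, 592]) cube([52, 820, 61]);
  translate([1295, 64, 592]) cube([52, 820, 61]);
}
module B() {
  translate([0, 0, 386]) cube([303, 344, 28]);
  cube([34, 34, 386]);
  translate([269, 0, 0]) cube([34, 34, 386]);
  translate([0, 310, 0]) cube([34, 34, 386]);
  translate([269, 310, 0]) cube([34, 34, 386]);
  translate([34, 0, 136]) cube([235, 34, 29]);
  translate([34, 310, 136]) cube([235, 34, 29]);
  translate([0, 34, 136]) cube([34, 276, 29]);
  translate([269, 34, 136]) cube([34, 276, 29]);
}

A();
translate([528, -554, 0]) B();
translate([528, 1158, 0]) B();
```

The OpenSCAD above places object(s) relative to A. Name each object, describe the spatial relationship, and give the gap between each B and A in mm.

A is a table. B is a stool. Two stools sit around the table at the −y, +y sides. The gap between each stool and the table is 210 mm.

Each stool's nearest face is 210 mm from the table's bounding box.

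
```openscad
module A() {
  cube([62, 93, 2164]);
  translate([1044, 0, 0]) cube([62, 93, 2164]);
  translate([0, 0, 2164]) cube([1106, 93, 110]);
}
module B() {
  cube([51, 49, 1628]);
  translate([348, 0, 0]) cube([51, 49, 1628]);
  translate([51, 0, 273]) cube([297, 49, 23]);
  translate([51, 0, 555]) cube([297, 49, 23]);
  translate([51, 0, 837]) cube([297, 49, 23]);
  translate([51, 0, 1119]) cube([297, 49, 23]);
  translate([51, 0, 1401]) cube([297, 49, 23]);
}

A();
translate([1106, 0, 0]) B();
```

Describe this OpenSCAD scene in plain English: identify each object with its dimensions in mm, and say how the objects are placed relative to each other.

A is a rectangular door frame: two vertical jambs of 62×93 mm section, 2164 mm tall, with a clear opening 982 mm wide between their inner faces. A header 110 mm tall and 93 mm deep lies on top of the jambs and spans the full outside width.

B is a straight ladder. Two 51×49 mm vertical rails, 1628 mm tall, stand 399 mm apart (outside-to-outside) with their front faces coplanar on the −y side. 5 rungs, each 49 mm deep and 23 mm tall, span between the inner faces of the rails, front faces flush with the rails. The lowest rung's underside is at z = 273 mm and rungs are spaced 282 mm apart (underside to underside).

The ladder is against the door frame's +x side, with their −y faces flush.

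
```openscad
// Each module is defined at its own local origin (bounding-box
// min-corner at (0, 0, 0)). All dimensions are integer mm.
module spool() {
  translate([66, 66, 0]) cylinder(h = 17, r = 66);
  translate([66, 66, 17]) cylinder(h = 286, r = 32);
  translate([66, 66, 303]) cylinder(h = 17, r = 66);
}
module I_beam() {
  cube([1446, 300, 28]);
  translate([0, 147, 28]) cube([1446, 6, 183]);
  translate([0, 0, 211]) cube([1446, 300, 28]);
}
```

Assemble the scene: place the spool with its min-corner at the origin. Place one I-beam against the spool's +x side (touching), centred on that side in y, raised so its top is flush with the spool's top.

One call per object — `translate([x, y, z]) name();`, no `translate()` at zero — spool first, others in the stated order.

spool();
translate([132, -84, 81]) I_beam();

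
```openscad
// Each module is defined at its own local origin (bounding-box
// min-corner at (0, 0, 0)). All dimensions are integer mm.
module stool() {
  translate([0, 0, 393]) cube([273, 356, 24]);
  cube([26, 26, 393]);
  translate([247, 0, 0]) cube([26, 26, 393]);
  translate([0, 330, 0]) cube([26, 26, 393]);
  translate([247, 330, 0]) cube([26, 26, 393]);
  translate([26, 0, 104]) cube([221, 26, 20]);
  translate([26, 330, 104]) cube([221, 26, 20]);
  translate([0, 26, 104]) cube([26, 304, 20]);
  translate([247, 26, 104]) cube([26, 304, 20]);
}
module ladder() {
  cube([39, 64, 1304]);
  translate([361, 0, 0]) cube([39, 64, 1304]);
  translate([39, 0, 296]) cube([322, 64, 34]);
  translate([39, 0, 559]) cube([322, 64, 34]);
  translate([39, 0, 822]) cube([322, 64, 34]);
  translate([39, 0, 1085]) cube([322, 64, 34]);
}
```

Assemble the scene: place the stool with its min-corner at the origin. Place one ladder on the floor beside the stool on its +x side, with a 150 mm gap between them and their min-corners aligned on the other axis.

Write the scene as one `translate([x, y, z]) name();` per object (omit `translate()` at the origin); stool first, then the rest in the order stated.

stool();
translate([423, 0, 0]) ladder();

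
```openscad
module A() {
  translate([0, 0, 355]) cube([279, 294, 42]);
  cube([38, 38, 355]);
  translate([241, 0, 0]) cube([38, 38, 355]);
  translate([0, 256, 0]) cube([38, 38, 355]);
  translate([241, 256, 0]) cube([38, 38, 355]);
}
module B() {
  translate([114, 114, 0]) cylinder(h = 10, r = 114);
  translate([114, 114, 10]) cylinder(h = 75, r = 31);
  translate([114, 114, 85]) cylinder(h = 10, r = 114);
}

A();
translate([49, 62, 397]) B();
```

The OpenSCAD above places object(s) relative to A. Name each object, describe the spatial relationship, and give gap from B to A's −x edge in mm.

A is a stool. B is a spool. The spool is on top of the stool. The gap from the spool to the stool's −x edge is 49 mm.

The spool's min-x is at 49; the stool's min-x is 0; gap = 49 mm.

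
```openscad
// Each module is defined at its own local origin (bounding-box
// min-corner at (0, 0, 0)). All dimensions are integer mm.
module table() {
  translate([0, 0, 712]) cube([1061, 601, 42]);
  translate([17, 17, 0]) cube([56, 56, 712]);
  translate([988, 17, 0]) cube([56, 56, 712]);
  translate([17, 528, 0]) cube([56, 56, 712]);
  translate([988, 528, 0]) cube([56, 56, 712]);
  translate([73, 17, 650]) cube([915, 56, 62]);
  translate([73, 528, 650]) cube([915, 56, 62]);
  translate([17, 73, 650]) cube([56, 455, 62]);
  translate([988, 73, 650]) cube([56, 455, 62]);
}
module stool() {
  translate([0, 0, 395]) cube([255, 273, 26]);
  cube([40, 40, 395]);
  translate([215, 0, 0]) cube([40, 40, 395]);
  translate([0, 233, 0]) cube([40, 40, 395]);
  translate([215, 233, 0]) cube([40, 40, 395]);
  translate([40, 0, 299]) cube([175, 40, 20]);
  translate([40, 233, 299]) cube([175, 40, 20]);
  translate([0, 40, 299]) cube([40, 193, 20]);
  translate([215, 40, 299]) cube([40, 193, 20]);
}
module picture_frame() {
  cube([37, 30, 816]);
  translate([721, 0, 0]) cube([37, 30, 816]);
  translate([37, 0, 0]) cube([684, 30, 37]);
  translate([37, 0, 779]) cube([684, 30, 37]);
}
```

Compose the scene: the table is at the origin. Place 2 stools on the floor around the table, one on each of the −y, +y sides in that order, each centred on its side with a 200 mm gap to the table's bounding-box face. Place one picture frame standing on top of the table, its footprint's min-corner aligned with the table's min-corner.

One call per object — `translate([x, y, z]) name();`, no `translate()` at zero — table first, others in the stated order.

table();
translate([403, -473, 0]) stool();
translate([403, 801, 0]) stool();
translate([0, 0, 754]) picture_frame();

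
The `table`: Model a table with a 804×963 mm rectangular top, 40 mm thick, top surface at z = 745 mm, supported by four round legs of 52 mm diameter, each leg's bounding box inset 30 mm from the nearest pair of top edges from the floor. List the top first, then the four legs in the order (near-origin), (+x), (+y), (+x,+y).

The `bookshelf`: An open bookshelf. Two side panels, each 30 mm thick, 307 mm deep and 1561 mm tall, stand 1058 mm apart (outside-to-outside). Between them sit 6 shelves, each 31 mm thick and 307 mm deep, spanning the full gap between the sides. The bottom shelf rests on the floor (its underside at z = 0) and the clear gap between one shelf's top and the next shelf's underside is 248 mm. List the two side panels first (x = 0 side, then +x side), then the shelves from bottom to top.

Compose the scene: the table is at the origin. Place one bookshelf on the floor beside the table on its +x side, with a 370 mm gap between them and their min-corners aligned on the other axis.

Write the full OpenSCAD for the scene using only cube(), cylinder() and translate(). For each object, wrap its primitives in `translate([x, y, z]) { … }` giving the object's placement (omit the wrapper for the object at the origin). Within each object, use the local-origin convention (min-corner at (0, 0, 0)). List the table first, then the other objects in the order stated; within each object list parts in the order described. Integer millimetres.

translate([0, 0, 705]) cube([804, 963, 40]);
translate([56, 56, 0]) cylinder(h = 705, r = 26);
translate([748, 56, 0]) cylinder(h = 705, r = 26);
translate([56, 907, 0]) cylinder(h = 705, r = 26);
translate([748, 907, 0]) cylinder(h = 705, r = 26);
translate([1174, 0, 0]) {
  cube([30, 307, 1561]);
  translate([1028, 0, 0]) cube([30, 307, 1561]);
  translate([30, 0, 0]) cube([998, 307, 31]);
  translate([30, 0, 279]) cube([998, 307, 31]);
  translate([30, 0, 558]) cube([998, 307, 31]);
  translate([30, 0, 837]) cube([998, 307, 31]);
  translate([30, 0, 1116]) cube([998, 307, 31]);
  translate([30, 0, 1395]) cube([998, 307, 31]);
}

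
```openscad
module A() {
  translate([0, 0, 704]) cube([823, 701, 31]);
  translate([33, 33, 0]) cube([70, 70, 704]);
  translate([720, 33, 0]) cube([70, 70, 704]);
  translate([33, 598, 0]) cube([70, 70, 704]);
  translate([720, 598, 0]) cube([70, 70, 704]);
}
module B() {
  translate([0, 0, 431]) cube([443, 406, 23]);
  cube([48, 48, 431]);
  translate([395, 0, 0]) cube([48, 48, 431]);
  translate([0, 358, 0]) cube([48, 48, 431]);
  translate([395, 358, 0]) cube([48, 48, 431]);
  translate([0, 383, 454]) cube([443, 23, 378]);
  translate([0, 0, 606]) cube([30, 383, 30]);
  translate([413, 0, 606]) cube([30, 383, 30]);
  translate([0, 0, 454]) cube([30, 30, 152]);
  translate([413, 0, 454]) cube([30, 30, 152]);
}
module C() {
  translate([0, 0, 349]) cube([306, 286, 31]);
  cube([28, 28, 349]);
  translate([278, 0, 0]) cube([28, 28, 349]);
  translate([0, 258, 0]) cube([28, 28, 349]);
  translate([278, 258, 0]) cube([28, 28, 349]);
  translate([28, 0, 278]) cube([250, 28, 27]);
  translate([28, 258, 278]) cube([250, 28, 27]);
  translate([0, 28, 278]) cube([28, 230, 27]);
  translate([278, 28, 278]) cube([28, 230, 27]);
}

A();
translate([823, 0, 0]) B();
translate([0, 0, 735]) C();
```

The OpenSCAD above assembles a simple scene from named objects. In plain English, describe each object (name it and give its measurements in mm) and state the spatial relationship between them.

A is a rectangular dining table. The top is 823×701×31 mm with its upper surface at z = 735 mm. It stands on four 70×70 mm square legs, each inset 33 mm from the nearest pair of top edges, running from the floor to the underside of the top.

B is a chair: 443×406 mm seat, 23 mm thick, top at z = 454 mm, on four 48 mm square corner legs flush with the seat edges. A 23 mm thick backrest slab spans the full seat width, extending 378 mm above the seat top, its back face flush with the seat's +y edge. Two armrests of 30×30 mm section run along each side from the seat's front edge to the front of the backrest, top faces 182 mm above the seat top and outer faces flush with the seat's x-edges; a 30×30 mm post under the front of each armrest stands on the seat at the front corner.

C is a simple wooden stool: a rectangular seat 306 mm (x) by 286 mm (y), 31 mm thick, top face at z = 380 mm, on four square legs, each 28×28 mm in cross-section. The legs rest on z = 0, each flush with a corner of the seat. Four stretchers, 28 mm wide and 27 mm tall, connect adjacent legs with their undersides at z = 278 mm, each running between the inner faces of the legs it joins and aligned with the legs' outer faces on the other axis.

The chair is against the table's +x side, with their −y faces flush. The stool is on top of the table.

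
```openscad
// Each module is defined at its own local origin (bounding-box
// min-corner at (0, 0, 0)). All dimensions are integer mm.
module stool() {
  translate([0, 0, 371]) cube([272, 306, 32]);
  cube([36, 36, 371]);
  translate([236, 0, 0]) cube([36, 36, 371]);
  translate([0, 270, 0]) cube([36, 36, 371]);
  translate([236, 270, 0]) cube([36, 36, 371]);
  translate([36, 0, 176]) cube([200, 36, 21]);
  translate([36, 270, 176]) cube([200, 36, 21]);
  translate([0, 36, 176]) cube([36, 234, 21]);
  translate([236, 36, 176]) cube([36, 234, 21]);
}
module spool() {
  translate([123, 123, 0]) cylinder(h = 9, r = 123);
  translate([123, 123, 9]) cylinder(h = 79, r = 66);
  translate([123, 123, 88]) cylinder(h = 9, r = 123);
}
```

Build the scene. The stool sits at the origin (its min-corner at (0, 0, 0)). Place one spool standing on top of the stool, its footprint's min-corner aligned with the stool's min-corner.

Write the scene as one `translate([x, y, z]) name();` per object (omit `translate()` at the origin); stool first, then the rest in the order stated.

stool();
translate([0, 0, 403]) spool();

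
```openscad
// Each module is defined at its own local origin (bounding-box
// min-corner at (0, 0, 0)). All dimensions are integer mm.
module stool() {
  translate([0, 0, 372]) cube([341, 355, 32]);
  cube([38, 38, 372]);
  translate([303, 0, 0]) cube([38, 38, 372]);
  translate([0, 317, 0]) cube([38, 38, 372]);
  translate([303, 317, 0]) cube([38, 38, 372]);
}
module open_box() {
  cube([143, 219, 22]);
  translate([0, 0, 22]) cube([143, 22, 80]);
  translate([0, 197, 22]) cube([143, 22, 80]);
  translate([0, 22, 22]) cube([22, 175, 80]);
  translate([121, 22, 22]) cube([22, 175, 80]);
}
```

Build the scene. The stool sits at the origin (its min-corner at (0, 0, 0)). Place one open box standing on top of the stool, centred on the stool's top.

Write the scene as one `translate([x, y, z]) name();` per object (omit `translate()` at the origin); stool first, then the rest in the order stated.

stool();
translate([99, 68, 404]) open_box();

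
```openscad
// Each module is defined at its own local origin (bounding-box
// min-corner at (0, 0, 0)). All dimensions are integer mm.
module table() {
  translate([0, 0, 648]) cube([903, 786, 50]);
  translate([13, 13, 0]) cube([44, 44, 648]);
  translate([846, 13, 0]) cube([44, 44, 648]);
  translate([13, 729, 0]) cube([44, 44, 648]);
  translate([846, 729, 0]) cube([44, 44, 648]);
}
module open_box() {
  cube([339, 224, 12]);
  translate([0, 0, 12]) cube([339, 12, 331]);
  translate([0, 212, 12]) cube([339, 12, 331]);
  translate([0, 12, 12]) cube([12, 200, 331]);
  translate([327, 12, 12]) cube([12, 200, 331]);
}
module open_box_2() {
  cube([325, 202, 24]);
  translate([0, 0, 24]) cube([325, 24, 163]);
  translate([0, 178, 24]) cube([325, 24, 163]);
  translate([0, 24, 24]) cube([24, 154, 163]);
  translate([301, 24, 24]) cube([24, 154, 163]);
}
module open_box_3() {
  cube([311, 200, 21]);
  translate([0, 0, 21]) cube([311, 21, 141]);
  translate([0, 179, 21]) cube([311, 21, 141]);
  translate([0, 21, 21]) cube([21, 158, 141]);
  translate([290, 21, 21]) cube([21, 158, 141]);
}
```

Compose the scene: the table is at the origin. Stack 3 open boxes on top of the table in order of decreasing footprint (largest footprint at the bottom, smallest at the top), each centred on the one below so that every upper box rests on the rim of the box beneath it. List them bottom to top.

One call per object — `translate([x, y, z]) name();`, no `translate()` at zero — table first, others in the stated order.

table();
translate([282, 281, 698]) open_box();
translate([289, 292, 1041]) open_box_2();
translate([296, 293, 1228]) open_box_3();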